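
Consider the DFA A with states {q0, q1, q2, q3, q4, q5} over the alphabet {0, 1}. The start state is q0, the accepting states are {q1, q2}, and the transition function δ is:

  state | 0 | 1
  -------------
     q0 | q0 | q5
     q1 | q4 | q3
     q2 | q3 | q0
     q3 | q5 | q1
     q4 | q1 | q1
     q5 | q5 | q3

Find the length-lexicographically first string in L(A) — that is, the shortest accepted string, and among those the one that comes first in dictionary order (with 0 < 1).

A breadth-first search from q0 reaches an accepting state first via the path q0 → q5 → q3 → q1 on input 111.
No string of length < 3 is accepted (BFS exhausts all shorter strings without reaching an accepting state), and 111 is the lexicographically least accepting string of length 3.

111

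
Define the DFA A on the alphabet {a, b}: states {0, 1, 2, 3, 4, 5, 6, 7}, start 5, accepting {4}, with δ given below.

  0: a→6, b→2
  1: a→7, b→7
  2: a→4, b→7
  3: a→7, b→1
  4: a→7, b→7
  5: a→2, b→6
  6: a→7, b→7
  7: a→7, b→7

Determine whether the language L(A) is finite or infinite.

The useful states (reachable from 5 and able to reach an accepting state) are {2, 4, 5}.
Restricted to these states the transition graph has no cycle, so every accepting path has bounded length and L is finite.

finite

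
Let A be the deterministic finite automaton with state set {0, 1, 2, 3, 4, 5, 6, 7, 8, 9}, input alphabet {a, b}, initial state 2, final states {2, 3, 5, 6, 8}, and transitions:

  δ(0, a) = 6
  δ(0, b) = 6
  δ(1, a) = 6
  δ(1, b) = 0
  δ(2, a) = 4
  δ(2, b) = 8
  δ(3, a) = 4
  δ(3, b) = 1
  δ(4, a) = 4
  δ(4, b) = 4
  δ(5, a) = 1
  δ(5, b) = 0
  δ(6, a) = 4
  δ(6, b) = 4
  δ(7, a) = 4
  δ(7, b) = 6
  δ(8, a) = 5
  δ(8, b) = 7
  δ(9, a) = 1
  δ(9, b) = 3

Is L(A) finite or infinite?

The useful states (reachable from 2 and able to reach an accepting state) are {0, 1, 2, 5, 6, 7, 8}.
Restricted to these states the transition graph has no cycle, so every accepting path has bounded length and L is finite.

finite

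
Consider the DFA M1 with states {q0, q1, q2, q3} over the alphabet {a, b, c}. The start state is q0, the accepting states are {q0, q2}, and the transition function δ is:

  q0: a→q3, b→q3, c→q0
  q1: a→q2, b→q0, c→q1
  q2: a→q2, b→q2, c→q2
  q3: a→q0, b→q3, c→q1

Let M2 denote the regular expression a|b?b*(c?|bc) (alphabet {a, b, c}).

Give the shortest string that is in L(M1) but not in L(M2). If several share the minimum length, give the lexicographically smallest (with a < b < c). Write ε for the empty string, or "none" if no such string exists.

aa

The string aa is accepted by M1 but not by M2.
No shorter string lies in the difference, and aa is the lexicographically first length-2 string in L(M1) \ L(M2).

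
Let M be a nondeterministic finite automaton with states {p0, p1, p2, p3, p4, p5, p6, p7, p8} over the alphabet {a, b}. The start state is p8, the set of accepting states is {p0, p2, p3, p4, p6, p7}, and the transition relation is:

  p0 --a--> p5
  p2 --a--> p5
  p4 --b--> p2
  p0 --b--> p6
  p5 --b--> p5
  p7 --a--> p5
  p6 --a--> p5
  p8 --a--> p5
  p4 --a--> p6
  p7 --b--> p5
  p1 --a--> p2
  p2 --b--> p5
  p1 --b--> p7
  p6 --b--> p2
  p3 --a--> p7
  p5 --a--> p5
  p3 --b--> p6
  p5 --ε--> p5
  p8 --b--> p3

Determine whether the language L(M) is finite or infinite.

The useful states (reachable from p8 and able to reach an accepting state) are {p2, p3, p6, p7, p8}.
Restricted to these states the transition graph has no cycle, so every accepting path has bounded length and L is finite.

finite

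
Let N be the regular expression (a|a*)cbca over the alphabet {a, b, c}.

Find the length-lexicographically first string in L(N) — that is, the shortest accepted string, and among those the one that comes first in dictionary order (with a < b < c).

By inspection of the expression, no string of length less than 4 matches, and cbca is the lexicographically first match of length 4.

cbca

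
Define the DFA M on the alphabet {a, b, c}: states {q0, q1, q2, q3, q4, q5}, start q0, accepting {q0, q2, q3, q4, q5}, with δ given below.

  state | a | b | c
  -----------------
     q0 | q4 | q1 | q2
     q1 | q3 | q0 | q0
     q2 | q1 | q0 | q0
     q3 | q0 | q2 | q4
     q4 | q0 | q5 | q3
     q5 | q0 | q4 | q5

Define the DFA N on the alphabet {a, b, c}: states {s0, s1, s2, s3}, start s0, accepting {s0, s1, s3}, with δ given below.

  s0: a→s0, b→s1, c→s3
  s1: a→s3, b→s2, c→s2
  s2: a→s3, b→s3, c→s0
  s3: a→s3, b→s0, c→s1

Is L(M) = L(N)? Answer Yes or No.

The string bb is accepted by M but rejected by N.
So L(M) ≠ L(N).

No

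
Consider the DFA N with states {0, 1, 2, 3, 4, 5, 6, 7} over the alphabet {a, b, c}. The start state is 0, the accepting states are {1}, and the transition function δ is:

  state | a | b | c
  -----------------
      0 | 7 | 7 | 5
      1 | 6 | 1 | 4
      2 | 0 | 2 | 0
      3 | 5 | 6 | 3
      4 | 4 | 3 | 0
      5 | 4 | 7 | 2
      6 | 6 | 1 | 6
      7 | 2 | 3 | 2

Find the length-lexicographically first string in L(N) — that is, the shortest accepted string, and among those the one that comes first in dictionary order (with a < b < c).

abbb

A breadth-first search from 0 reaches an accepting state first via the path 0 → 7 → 3 → 6 → 1 on input abbb.
No string of length < 4 is accepted (BFS exhausts all shorter strings without reaching an accepting state), and abbb is the lexicographically least accepting string of length 4.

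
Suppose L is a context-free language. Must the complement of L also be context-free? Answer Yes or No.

No

CFLs are closed under union, so if they were also closed under complement they would be closed under intersection by De Morgan (L₁ ∩ L₂ is the complement of the union of the complements). But {aⁿbⁿcᵐ} ∩ {aᵐbⁿcⁿ} = {aⁿbⁿcⁿ} is not context-free although both operands are.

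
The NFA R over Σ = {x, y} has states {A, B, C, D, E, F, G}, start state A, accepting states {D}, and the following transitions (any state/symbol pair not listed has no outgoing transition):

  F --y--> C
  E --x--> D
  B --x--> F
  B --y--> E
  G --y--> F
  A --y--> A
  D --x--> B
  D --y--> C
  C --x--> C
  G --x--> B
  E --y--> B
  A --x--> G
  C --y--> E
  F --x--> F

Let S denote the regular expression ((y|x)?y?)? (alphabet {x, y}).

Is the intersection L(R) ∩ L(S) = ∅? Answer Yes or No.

Converting the expression S to a DFA (subset construction, then merging equivalent states) gives the minimal DFA with states {s0, s1, s2, s3}, start state s0, accepting states {s0, s1, s3} and transitions s0: x→s1, y→s1; s1: x→s2, y→s3; s2: x→s2, y→s2; s3: x→s2, y→s2.
Exploring the product automaton R × S from the start pair (A, s0), following both machines on each input symbol, reaches 12 state pairs: (A, s0), (G, s1), (A, s1), (B, s2), (F, s3), (G, s2), (A, s3), (F, s2), (E, s2), (C, s2), (A, s2), (D, s2).
R accepts in {D} and S accepts in {s0, s1, s3}; no reachable pair has both components accepting, so no string drives both machines to acceptance simultaneously and L(R) ∩ L(S) = ∅.
So no string is accepted by both, and the intersection is empty.

Yes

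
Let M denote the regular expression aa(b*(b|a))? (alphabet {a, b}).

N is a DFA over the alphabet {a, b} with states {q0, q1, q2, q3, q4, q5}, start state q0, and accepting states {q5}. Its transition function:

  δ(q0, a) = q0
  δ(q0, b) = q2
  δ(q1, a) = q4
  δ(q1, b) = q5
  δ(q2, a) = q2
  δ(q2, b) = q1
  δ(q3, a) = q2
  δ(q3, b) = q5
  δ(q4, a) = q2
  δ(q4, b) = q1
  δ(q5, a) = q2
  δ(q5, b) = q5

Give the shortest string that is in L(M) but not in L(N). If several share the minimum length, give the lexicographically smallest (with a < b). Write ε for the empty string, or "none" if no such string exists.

aa

The string aa is accepted by M but not by N.
No shorter string lies in the difference, and aa is the lexicographically first length-2 string in L(M) \ L(N).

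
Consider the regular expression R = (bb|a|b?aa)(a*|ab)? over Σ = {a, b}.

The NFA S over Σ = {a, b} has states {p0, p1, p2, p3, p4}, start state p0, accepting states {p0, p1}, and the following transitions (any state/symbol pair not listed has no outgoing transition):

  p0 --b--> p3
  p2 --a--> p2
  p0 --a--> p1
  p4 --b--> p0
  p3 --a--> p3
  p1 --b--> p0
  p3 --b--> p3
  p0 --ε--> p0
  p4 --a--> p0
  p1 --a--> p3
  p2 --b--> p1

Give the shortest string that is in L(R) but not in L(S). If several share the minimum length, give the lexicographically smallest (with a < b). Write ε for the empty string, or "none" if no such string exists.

aa

The string aa is accepted by R but not by S.
No shorter string lies in the difference, and aa is the lexicographically first length-2 string in L(R) \ L(S).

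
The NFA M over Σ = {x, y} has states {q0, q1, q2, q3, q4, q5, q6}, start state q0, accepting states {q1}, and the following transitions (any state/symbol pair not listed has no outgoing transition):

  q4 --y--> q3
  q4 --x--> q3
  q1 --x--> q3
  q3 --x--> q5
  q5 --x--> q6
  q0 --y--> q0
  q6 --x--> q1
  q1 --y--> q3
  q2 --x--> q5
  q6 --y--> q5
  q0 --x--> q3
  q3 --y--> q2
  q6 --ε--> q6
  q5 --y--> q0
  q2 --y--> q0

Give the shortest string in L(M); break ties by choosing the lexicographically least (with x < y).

xxxx

A breadth-first search from q0 reaches an accepting state first via the path q0 → q3 → q5 → q6 → q1 on input xxxx.
No string of length < 4 is accepted (BFS exhausts all shorter strings without reaching an accepting state), and xxxx is the lexicographically least accepting string of length 4.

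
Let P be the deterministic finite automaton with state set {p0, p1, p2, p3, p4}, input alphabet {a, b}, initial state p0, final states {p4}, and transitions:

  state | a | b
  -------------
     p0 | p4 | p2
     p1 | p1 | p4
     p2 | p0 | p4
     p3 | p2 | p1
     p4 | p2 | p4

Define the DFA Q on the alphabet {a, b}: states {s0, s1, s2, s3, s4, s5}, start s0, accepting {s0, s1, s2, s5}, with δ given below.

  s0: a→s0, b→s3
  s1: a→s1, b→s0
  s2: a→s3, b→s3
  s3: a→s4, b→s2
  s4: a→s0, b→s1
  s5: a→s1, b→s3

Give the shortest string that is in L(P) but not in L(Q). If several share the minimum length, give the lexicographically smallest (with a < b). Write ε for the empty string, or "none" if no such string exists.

ab

The string ab is accepted by P but not by Q.
No shorter string lies in the difference, and ab is the lexicographically first length-2 string in L(P) \ L(Q).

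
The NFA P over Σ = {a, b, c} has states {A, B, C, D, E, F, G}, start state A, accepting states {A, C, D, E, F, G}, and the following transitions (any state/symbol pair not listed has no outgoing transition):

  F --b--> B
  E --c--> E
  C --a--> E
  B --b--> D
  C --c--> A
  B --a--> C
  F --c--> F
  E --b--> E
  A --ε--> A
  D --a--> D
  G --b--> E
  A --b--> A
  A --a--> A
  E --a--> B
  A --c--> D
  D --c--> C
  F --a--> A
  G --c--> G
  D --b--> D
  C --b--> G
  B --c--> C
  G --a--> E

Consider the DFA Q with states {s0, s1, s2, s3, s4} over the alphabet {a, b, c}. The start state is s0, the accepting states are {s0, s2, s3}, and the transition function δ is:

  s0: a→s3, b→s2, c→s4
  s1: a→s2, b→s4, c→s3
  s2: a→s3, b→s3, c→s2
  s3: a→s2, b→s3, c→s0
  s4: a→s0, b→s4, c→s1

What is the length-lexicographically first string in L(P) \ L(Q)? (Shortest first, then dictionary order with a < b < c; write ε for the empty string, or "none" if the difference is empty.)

c

The string c is accepted by P but not by Q.
No shorter string lies in the difference, and c is the lexicographically first length-1 string in L(P) \ L(Q).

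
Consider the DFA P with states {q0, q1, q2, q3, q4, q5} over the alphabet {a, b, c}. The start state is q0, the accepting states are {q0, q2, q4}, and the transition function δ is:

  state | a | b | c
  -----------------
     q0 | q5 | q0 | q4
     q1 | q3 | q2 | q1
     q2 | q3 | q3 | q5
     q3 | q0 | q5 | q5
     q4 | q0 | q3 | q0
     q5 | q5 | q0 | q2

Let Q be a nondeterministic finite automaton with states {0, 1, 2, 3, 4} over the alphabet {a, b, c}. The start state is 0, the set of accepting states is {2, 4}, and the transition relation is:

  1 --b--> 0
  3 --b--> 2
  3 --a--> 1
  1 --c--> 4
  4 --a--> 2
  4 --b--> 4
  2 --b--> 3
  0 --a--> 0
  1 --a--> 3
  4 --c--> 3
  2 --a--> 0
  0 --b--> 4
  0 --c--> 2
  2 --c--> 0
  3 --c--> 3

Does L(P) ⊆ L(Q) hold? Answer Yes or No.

No

The empty string ε is in L(P) but not in L(Q).
So L(P) ⊄ L(Q).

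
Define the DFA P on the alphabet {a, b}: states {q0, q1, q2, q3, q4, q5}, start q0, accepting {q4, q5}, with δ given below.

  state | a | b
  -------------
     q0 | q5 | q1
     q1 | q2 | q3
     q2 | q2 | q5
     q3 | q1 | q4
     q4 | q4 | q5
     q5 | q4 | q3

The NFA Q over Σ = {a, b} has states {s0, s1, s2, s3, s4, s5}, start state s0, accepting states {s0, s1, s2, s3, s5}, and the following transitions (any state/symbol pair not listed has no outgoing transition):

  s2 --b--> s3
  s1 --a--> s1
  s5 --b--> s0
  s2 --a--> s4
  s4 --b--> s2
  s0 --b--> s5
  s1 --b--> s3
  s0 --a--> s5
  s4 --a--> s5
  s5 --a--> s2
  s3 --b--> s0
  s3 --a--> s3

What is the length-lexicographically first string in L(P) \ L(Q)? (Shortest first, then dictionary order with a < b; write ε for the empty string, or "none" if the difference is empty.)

The string aaa is accepted by P but not by Q.
No shorter string lies in the difference, and aaa is the lexicographically first length-3 string in L(P) \ L(Q).

aaa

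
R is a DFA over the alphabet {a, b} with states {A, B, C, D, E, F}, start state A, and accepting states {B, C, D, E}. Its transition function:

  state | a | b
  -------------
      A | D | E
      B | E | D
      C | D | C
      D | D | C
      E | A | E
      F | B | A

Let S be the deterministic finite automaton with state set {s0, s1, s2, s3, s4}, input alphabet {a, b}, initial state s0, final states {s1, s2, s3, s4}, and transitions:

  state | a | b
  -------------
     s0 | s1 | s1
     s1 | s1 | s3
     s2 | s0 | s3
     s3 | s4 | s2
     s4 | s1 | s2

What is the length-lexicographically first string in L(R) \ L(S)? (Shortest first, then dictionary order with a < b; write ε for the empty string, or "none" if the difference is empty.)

The string abba is accepted by R but not by S.
No shorter string lies in the difference, and abba is the lexicographically first length-4 string in L(R) \ L(S).

abba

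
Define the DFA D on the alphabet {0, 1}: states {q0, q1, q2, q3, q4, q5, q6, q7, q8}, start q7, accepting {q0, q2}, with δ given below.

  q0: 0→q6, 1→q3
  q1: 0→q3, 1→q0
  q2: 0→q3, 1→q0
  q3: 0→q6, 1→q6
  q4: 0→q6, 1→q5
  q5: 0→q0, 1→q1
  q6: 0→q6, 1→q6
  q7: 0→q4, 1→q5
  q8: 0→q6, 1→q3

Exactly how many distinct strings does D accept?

4

The useful subgraph on states {q0, q1, q4, q5, q7} is acyclic, so L(D) is finite; the longest accepting path visits 5 useful states, giving maximum string length 4.
Counting accepting paths from q7 by length: 1 of length 2, 2 of length 3, 1 of length 4. Total 4.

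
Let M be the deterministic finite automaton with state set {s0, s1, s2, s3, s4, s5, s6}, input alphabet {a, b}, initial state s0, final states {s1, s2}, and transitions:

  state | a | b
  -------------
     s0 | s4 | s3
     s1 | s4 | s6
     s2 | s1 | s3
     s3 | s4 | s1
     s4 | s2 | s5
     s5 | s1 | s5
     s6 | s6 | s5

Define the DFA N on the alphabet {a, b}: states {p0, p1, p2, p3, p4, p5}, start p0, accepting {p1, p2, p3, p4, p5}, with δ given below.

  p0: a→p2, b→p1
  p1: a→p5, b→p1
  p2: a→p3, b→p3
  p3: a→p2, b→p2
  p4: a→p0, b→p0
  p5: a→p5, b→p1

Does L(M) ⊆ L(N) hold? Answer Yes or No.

Yes

Exploring the product automaton M × N from the start pair (s0, p0), following both machines on each input symbol, reaches 21 state pairs: (s0, p0), (s4, p2), (s3, p1), (s2, p3), (s5, p3), (s4, p5), (s1, p1), (s1, p2), (s3, p2), (s5, p2), (s2, p5), (s5, p1), (s6, p1), (s4, p3), (s6, p3), (s1, p3), (s1, p5), (s6, p5), (s2, p2), (s6, p2), (s3, p3).
M accepts in {s1, s2} and N accepts in {p1, p2, p3, p4, p5}. The reachable pairs whose M-component is accepting are (s2, p3), (s1, p1), (s1, p2), (s2, p5), (s1, p3), (s1, p5), (s2, p2); in each of them the N-component is accepting too, so the product for L(M) \ L(N) (M-component accepting, N-component rejecting) has no reachable accepting pair and the difference is empty.
Hence every string in L(M) is also in L(N).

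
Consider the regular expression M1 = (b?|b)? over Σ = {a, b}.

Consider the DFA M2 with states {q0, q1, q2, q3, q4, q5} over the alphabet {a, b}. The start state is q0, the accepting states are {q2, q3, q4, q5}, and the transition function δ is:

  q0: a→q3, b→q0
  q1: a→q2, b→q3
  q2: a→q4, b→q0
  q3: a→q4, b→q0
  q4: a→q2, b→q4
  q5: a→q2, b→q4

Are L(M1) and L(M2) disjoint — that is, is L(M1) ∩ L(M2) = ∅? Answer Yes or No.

Yes

Converting the expression M1 to a DFA (subset construction, then merging equivalent states) gives the minimal DFA with states {r0, r1, r2}, start state r0, accepting states {r0, r2} and transitions r0: a→r1, b→r2; r1: a→r1, b→r1; r2: a→r1, b→r1.
Exploring the product automaton M1 × M2 from the start pair (r0, q0), following both machines on each input symbol, reaches 6 state pairs: (r0, q0), (r1, q3), (r2, q0), (r1, q4), (r1, q0), (r1, q2).
M1 accepts in {r0, r2} and M2 accepts in {q2, q3, q4, q5}; no reachable pair has both components accepting, so no string drives both machines to acceptance simultaneously and L(M1) ∩ L(M2) = ∅.
So no string is accepted by both, and the intersection is empty.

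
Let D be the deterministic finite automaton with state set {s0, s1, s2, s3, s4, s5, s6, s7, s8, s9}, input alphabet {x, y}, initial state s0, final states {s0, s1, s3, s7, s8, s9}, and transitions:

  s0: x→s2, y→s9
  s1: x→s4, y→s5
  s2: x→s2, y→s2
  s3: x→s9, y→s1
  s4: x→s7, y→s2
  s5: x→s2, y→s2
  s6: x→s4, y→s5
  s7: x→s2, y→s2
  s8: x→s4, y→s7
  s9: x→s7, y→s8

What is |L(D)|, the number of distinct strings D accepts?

The useful subgraph on states {s0, s4, s7, s8, s9} is acyclic, so L(D) is finite; the longest accepting path visits 5 useful states, giving maximum string length 4.
Counting accepting paths from s0 by length: 1 of length 0, 1 of length 1, 2 of length 2, 1 of length 3, 1 of length 4. Total 6.

6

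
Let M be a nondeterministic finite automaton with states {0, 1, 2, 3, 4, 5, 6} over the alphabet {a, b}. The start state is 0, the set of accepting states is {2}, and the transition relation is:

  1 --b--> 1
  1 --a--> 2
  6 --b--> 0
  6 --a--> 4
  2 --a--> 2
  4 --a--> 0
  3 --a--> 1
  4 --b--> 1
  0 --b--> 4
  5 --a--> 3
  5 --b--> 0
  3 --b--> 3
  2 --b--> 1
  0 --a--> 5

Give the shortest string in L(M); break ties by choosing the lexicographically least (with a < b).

A breadth-first search from 0 reaches an accepting state first via the path 0 → 4 → 1 → 2 on input bba.
No string of length < 3 is accepted (BFS exhausts all shorter strings without reaching an accepting state), and bba is the lexicographically least accepting string of length 3.

bba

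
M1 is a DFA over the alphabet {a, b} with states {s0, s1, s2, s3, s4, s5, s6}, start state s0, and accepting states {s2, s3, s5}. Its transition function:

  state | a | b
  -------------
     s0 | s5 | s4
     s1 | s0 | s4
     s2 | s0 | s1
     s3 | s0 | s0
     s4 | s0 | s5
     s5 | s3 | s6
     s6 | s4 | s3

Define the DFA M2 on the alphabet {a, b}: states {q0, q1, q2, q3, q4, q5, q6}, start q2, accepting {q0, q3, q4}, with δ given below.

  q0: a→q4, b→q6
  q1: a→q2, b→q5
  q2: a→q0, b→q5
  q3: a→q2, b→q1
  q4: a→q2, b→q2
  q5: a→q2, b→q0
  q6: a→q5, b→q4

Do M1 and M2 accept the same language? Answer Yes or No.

Exploring the product automaton M1 × M2 from the start pair (s0, q2), following both machines on each input symbol, reaches 5 state pairs: (s0, q2), (s5, q0), (s4, q5), (s3, q4), (s6, q6).
M1 accepts in {s2, s3, s5} and M2 accepts in {q0, q3, q4}. In every reachable pair the two components are either both accepting — (s5, q0), (s3, q4) — or both non-accepting, so no string is accepted by exactly one of the machines: L(M1) \ L(M2) and L(M2) \ L(M1) are both empty.
Hence every string is accepted by M1 iff it is accepted by M2, and the two languages coincide.

Yes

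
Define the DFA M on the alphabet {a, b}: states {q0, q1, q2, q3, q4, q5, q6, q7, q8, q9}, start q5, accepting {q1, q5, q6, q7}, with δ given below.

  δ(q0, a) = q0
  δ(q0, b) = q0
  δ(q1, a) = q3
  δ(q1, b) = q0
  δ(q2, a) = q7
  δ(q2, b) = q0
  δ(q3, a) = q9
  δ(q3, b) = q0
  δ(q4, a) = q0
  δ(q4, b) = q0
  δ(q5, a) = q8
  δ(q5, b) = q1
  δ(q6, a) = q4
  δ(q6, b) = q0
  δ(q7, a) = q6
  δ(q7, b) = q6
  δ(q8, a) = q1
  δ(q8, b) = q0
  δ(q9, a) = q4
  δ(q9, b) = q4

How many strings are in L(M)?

3

The useful subgraph on states {q1, q5, q8} is acyclic, so L(M) is finite; the longest accepting path visits 3 useful states, giving maximum string length 2.
Counting accepting paths from q5 by length: 1 of length 0, 1 of length 1, 1 of length 2. Total 3.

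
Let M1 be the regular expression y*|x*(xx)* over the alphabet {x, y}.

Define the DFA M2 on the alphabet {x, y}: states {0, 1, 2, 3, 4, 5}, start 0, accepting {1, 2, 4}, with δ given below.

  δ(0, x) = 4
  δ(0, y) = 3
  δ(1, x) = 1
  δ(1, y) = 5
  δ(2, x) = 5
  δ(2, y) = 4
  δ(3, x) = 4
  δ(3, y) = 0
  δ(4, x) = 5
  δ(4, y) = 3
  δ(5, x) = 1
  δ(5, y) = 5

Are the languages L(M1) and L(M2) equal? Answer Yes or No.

The empty string ε is accepted by M1 but rejected by M2.
So L(M1) ≠ L(M2).

No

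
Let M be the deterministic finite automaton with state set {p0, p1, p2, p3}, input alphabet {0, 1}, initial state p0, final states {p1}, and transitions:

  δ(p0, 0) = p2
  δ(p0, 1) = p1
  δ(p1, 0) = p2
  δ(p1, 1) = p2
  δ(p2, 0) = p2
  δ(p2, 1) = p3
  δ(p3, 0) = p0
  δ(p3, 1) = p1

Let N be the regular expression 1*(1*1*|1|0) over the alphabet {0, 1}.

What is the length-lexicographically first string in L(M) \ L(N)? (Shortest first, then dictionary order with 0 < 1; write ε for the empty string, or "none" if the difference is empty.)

The string 011 is accepted by M but not by N.
No shorter string lies in the difference, and 011 is the lexicographically first length-3 string in L(M) \ L(N).

011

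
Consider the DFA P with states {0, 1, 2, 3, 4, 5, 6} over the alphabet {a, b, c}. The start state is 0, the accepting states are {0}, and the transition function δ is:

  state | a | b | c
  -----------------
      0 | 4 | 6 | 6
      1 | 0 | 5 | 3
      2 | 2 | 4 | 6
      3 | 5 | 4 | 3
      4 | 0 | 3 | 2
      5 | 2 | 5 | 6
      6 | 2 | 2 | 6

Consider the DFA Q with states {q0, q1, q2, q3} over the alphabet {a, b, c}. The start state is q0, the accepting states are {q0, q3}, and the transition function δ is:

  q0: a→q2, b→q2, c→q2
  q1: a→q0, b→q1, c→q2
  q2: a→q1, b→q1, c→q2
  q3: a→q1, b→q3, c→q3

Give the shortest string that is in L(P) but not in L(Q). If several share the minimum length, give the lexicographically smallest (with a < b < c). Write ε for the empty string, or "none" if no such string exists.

aa

The string aa is accepted by P but not by Q.
No shorter string lies in the difference, and aa is the lexicographically first length-2 string in L(P) \ L(Q).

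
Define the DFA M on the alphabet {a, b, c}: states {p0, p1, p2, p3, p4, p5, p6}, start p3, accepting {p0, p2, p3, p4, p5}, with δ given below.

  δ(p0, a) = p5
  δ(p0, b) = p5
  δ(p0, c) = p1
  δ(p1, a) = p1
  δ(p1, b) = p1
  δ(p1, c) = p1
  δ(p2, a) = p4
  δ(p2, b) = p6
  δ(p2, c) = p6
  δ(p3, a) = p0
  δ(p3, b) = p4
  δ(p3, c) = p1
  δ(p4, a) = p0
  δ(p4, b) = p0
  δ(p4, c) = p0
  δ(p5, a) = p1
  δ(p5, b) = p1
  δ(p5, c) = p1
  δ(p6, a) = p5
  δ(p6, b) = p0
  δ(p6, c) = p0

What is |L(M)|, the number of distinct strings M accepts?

14

The useful subgraph on states {p0, p3, p4, p5} is acyclic, so L(M) is finite; the longest accepting path visits 4 useful states, giving maximum string length 3.
Counting accepting paths from p3 by length: 1 of length 0, 2 of length 1, 5 of length 2, 6 of length 3. Total 14.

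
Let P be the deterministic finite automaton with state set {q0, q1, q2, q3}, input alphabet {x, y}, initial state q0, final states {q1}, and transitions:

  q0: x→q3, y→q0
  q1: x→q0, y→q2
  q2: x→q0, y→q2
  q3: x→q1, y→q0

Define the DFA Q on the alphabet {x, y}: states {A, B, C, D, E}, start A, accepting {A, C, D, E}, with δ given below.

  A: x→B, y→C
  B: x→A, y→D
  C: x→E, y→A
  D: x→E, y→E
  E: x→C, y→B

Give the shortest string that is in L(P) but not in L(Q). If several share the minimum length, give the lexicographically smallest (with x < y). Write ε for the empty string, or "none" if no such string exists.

The string xxxxx is accepted by P but not by Q.
No shorter string lies in the difference, and xxxxx is the lexicographically first length-5 string in L(P) \ L(Q).

xxxxx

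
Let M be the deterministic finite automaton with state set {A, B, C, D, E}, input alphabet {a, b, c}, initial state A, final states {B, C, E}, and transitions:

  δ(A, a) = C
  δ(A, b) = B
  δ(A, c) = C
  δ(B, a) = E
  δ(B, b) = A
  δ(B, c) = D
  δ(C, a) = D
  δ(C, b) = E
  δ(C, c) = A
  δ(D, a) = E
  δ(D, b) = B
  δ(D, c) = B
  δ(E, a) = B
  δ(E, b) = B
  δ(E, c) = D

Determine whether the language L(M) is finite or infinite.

State A is reachable from the start and can reach an accepting state, and it lies on the cycle A → B → A.
Traversing that cycle any number of times yields accepted strings of unbounded length, so the language is infinite.

infinite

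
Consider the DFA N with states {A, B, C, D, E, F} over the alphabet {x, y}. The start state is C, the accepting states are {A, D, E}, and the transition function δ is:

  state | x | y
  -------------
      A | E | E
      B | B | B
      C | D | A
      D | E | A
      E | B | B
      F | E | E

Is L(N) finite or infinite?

The useful states (reachable from C and able to reach an accepting state) are {A, C, D, E}.
Restricted to these states the transition graph has no cycle, so every accepting path has bounded length and L is finite.

finite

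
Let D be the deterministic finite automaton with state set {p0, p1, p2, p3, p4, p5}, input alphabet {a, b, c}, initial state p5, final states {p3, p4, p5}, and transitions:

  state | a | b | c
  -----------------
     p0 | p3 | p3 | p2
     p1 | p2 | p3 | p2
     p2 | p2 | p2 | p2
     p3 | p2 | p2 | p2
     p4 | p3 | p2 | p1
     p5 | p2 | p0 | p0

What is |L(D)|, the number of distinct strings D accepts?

The useful subgraph on states {p0, p3, p5} is acyclic, so L(D) is finite; the longest accepting path visits 3 useful states, giving maximum string length 2.
Counting accepting paths from p5 by length: 1 of length 0, 4 of length 2. Total 5.

5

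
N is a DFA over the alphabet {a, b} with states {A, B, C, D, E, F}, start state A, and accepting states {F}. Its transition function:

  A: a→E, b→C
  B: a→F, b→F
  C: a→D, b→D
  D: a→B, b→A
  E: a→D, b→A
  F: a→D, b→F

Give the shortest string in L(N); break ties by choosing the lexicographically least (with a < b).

A breadth-first search from A reaches an accepting state first via the path A → E → D → B → F on input aaaa.
No string of length < 4 is accepted (BFS exhausts all shorter strings without reaching an accepting state), and aaaa is the lexicographically least accepting string of length 4.

aaaa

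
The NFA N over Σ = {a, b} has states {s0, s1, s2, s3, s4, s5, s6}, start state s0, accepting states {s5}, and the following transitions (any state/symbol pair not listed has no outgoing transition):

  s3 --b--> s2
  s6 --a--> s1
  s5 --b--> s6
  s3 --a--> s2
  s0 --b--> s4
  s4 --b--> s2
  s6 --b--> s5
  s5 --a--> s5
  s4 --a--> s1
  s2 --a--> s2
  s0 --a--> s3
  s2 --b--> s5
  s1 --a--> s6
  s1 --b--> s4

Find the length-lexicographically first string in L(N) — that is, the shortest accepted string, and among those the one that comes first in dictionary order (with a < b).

aab

A breadth-first search from s0 reaches an accepting state first via the path s0 → s3 → s2 → s5 on input aab.
No string of length < 3 is accepted (BFS exhausts all shorter strings without reaching an accepting state), and aab is the lexicographically least accepting string of length 3.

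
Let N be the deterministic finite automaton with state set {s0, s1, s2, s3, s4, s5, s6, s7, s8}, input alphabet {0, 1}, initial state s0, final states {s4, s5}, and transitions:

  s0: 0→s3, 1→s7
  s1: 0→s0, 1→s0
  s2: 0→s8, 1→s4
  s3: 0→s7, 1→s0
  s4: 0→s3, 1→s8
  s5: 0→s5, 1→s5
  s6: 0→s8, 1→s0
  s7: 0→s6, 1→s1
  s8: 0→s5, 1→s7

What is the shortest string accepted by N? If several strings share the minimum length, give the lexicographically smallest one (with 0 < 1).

A breadth-first search from s0 reaches an accepting state first via the path s0 → s7 → s6 → s8 → s5 on input 1000.
No string of length < 4 is accepted (BFS exhausts all shorter strings without reaching an accepting state), and 1000 is the lexicographically least accepting string of length 4.

1000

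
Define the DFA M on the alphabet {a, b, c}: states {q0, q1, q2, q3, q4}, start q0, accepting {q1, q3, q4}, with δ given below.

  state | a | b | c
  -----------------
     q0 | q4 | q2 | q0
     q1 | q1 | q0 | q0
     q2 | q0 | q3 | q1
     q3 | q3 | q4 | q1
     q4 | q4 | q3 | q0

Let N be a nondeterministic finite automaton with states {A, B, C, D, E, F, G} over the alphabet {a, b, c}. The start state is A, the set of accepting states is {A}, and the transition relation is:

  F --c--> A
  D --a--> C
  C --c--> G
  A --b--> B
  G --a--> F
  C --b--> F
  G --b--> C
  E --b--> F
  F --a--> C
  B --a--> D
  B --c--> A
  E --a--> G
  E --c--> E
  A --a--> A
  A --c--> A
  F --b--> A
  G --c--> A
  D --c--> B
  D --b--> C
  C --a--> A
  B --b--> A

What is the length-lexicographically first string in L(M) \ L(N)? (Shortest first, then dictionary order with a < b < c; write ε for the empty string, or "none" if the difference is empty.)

ab

The string ab is accepted by M but not by N.
No shorter string lies in the difference, and ab is the lexicographically first length-2 string in L(M) \ L(N).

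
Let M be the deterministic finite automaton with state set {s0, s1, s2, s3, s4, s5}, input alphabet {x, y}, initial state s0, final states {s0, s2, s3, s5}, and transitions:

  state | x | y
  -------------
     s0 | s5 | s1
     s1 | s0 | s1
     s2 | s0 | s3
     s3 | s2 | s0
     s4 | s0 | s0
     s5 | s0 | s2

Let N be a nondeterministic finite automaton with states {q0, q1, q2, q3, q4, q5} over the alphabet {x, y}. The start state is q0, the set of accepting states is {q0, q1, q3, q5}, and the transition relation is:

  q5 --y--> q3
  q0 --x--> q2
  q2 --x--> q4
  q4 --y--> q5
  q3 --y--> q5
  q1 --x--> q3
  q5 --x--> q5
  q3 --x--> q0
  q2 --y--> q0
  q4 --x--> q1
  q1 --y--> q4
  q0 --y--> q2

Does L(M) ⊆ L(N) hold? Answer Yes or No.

The string x is in L(M) but not in L(N).
So L(M) ⊄ L(N).

No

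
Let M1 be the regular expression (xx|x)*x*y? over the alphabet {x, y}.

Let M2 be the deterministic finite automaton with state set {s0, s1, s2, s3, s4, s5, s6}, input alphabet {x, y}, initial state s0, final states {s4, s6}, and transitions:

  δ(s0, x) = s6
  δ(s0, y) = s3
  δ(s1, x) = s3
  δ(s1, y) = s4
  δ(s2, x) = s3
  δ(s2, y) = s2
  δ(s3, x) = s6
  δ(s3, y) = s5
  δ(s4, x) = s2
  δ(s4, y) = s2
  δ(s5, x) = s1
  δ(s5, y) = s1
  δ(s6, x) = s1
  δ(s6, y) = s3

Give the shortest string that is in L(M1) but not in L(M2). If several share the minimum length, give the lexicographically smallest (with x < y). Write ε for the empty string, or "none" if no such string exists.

ε

The empty string ε is accepted by M1 but not by M2.
Since ε is the unique shortest string, it is the required witness.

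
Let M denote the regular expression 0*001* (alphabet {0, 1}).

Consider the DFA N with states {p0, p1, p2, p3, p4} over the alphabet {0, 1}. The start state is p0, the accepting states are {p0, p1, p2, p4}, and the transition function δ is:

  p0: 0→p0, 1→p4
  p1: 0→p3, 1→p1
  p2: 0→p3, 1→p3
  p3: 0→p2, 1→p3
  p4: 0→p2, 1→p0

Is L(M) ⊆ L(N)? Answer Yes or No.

Converting the expression M to a DFA (subset construction, then merging equivalent states) gives the minimal DFA with states {m0, m1, m2, m3, m4}, start state m0, accepting states {m3, m4} and transitions m0: 0→m1, 1→m2; m1: 0→m3, 1→m2; m2: 0→m2, 1→m2; m3: 0→m3, 1→m4; m4: 0→m2, 1→m4.
Exploring the product automaton M × N from the start pair (m0, p0), following both machines on each input symbol, reaches 9 state pairs: (m0, p0), (m1, p0), (m2, p4), (m3, p0), (m2, p2), (m2, p0), (m4, p4), (m2, p3), (m4, p0).
M accepts in {m3, m4} and N accepts in {p0, p1, p2, p4}. The reachable pairs whose M-component is accepting are (m3, p0), (m4, p4), (m4, p0); in each of them the N-component is accepting too, so the product for L(M) \ L(N) (M-component accepting, N-component rejecting) has no reachable accepting pair and the difference is empty.
Hence every string in L(M) is also in L(N).

Yes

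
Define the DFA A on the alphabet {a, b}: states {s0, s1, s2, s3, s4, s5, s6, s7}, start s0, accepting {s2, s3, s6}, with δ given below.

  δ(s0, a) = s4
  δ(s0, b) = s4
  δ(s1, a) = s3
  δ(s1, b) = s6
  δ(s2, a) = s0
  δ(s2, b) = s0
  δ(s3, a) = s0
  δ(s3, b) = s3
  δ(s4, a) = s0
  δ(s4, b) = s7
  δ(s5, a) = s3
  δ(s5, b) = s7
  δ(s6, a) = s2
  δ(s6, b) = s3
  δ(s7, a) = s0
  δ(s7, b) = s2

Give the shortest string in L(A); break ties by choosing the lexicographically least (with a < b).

abb

A breadth-first search from s0 reaches an accepting state first via the path s0 → s4 → s7 → s2 on input abb.
No string of length < 3 is accepted (BFS exhausts all shorter strings without reaching an accepting state), and abb is the lexicographically least accepting string of length 3.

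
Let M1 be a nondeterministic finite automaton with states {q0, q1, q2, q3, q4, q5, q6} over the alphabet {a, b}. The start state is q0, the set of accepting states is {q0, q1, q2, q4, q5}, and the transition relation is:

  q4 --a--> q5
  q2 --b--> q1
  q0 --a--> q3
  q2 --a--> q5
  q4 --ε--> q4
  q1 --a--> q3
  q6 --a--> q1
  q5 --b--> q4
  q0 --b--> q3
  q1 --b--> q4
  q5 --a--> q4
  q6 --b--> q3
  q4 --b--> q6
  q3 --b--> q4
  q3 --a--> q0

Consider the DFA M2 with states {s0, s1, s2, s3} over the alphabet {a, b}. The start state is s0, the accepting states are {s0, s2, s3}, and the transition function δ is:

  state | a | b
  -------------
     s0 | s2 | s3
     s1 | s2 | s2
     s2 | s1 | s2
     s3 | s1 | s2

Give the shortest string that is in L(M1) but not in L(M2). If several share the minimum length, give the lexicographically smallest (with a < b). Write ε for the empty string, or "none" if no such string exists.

The string aa is accepted by M1 but not by M2.
No shorter string lies in the difference, and aa is the lexicographically first length-2 string in L(M1) \ L(M2).

aa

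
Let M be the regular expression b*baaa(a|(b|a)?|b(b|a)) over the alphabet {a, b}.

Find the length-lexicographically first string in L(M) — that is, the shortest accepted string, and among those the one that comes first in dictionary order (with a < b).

baaa

By inspection of the expression, no string of length less than 4 matches, and baaa is the lexicographically first match of length 4.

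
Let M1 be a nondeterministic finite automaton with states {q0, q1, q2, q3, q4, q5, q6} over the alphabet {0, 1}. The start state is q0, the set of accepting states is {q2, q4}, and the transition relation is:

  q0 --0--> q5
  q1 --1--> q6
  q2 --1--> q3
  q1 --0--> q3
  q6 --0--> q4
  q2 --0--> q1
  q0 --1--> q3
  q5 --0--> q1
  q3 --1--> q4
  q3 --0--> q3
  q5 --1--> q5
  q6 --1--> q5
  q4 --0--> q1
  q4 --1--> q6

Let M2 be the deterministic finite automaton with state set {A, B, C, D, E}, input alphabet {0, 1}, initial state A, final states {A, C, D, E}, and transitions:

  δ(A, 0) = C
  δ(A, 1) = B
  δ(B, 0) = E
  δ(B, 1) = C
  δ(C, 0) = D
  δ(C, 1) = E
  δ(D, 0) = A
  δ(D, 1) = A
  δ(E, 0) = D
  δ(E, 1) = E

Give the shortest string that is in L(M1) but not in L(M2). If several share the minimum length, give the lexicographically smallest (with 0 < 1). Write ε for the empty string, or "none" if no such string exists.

The string 0001 is accepted by M1 but not by M2.
No shorter string lies in the difference, and 0001 is the lexicographically first length-4 string in L(M1) \ L(M2).

0001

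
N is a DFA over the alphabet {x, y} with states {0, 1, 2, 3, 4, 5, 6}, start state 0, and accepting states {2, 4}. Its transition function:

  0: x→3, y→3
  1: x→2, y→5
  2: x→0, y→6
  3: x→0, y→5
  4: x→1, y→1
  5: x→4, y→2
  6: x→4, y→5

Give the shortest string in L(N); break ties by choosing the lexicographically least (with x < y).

A breadth-first search from 0 reaches an accepting state first via the path 0 → 3 → 5 → 4 on input xyx.
No string of length < 3 is accepted (BFS exhausts all shorter strings without reaching an accepting state), and xyx is the lexicographically least accepting string of length 3.

xyx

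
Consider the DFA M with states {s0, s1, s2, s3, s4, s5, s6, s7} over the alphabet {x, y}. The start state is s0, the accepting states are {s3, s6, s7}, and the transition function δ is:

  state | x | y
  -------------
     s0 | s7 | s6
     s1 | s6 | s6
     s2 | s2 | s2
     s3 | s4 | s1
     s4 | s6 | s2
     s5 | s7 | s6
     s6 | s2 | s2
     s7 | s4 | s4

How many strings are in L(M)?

The useful subgraph on states {s0, s4, s6, s7} is acyclic, so L(M) is finite; the longest accepting path visits 4 useful states, giving maximum string length 3.
Counting accepting paths from s0 by length: 2 of length 1, 2 of length 3. Total 4.

4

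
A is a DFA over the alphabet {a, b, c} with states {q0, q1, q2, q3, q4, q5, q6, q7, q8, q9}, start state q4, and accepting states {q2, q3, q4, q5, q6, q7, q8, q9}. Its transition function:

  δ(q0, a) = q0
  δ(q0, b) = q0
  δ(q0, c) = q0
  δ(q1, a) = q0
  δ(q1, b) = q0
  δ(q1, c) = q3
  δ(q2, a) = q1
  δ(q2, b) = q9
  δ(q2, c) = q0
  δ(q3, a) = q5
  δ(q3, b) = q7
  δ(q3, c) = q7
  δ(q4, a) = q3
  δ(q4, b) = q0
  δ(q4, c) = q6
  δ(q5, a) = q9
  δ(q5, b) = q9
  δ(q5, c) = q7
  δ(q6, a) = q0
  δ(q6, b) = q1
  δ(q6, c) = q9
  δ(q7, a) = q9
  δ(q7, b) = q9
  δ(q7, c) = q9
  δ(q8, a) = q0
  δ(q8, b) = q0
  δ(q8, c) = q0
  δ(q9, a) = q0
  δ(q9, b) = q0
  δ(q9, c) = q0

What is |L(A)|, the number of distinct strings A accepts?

35

The useful subgraph on states {q1, q3, q4, q5, q6, q7, q9} is acyclic, so L(A) is finite; the longest accepting path visits 7 useful states, giving maximum string length 6.
Counting accepting paths from q4 by length: 1 of length 0, 2 of length 1, 4 of length 2, 10 of length 3, 6 of length 4, 9 of length 5, 3 of length 6. Total 35.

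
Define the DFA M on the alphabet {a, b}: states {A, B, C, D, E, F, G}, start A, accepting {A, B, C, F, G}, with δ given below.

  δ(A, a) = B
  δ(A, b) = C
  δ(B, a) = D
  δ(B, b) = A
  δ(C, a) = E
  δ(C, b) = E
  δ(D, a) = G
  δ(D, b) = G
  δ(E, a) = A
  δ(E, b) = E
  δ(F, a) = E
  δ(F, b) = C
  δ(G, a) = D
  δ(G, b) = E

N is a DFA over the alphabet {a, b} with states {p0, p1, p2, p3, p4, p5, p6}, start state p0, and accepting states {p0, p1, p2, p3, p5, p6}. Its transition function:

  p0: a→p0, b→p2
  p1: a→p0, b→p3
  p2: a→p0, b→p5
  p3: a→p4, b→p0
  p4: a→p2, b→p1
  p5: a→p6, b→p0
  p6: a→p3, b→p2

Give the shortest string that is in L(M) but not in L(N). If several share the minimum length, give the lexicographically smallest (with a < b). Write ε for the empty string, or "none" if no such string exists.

abbaaa

The string abbaaa is accepted by M but not by N.
No shorter string lies in the difference, and abbaaa is the lexicographically first length-6 string in L(M) \ L(N).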